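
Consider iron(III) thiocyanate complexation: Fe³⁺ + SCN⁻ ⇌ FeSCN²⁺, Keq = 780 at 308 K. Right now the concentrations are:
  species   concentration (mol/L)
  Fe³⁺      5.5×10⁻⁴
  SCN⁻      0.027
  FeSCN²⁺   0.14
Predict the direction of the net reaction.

Q = [FeSCN²⁺] / ([Fe³⁺]·[SCN⁻]) = (0.14) / ((5.5×10⁻⁴)·(0.027)) = 9400
Q = 9400 > Keq = 780, so the reverse reaction proceeds.

in the reverse direction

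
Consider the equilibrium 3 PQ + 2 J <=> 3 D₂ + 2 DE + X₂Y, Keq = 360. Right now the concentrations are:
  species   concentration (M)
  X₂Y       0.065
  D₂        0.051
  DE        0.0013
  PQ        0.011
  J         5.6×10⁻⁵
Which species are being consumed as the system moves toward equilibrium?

D₂, DE, X₂Y (products)

Q = [D₂]³·[DE]²·[X₂Y] / ([PQ]³·[J]²) = (0.051)³·(0.0013)²·(0.065) / ((0.011)³·(5.6×10⁻⁵)²) = 3500
Q = 3500 > Keq = 360: net reverse reaction.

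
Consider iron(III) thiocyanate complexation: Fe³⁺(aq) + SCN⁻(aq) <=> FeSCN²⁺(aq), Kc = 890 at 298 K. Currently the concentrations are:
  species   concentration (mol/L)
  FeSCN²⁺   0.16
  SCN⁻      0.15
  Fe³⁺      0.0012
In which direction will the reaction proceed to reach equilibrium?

at equilibrium

Qc = [FeSCN²⁺] / ([Fe³⁺]·[SCN⁻]) = (0.16) / ((0.0012)·(0.15)) = 890
Qc = 890 = Kc, so the system is already at equilibrium.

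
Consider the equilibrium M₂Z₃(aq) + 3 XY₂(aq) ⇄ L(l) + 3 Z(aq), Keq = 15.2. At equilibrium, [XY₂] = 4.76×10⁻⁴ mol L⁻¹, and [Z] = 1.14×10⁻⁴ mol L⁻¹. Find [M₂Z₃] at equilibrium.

[M₂Z₃] = 9.04×10⁻⁴ mol L⁻¹

(L is a pure liquid — omitted from Keq.)
At equilibrium, Keq = [Z]³ / ([M₂Z₃]·[XY₂]³) = 15.2.
(1.14×10⁻⁴)³ / (([M₂Z₃])·(4.76×10⁻⁴)³) = 15.2
[M₂Z₃] = 9.04×10⁻⁴ mol L⁻¹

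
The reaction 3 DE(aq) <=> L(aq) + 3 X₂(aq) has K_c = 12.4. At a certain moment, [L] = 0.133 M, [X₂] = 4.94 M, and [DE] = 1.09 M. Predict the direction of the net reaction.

Q_c = [L]·[X₂]³ / [DE]³ = (0.133)·(4.94)³ / (1.09)³ = 12.4
Q_c = 12.4 = K_c, so the system is already at equilibrium.

no net change (already at equilibrium)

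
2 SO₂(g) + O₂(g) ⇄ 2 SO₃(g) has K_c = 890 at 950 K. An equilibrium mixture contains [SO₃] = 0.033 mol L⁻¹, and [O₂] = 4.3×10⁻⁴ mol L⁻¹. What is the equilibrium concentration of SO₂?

At equilibrium, K_c = [SO₃]² / ([SO₂]²·[O₂]) = 890.
(0.033)² / (([SO₂])²·(4.3×10⁻⁴)) = 890
[SO₂]² = 0.00285 ⇒ [SO₂] = 0.053 mol L⁻¹

[SO₂] = 0.053 mol L⁻¹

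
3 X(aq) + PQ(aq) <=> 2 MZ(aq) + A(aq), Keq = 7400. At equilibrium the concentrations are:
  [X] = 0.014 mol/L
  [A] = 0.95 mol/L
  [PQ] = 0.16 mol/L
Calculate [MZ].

[MZ] = 0.058 mol/L

At equilibrium, Keq = [MZ]²·[A] / ([X]³·[PQ]) = 7400.
([MZ])²·(0.95) / ((0.014)³·(0.16)) = 7400
[MZ]² = 0.00342 ⇒ [MZ] = 0.058 mol/L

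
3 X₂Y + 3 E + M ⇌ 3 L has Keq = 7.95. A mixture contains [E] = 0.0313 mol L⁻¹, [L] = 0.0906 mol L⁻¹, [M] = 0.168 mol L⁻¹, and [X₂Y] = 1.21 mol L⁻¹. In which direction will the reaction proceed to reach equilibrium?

Q = [L]³ / ([X₂Y]³·[E]³·[M]) = (0.0906)³ / ((1.21)³·(0.0313)³·(0.168)) = 81.5
Q = 81.5 > Keq = 7.95, so the reverse reaction proceeds.

toward reactants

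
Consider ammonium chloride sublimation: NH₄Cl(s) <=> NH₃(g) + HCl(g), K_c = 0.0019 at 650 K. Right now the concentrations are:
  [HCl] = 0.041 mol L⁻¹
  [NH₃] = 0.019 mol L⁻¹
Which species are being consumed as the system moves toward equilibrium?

NH₄Cl (reactants)

(NH₄Cl is a pure solid — omitted from Q_c.)
Q_c = [NH₃]·[HCl] = (0.019)·(0.041) = 7.8×10⁻⁴
Q_c = 7.8×10⁻⁴ < K_c = 0.0019: net forward reaction.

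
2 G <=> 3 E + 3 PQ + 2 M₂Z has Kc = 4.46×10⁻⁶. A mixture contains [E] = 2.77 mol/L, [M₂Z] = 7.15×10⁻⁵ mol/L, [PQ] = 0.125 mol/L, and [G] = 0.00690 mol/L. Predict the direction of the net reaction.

at equilibrium

Qc = [E]³·[PQ]³·[M₂Z]² / [G]² = (2.77)³·(0.125)³·(7.15×10⁻⁵)² / (0.00690)² = 4.46×10⁻⁶
Qc = 4.46×10⁻⁶ = Kc, so the system is already at equilibrium.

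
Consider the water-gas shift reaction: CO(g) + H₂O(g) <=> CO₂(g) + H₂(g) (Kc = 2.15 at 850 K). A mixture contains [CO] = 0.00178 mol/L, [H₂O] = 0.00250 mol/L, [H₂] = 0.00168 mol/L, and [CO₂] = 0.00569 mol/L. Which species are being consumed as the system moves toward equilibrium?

Qc = [CO₂]·[H₂] / ([CO]·[H₂O]) = (0.00569)·(0.00168) / ((0.00178)·(0.00250)) = 2.15
Qc = 2.15 = Kc; the system is at equilibrium.

none (at equilibrium)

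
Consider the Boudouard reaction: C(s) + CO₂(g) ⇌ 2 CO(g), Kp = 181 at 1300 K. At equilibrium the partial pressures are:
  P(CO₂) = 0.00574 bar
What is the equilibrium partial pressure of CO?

(C is a pure solid — omitted from Kp.)
At equilibrium, Kp = P(CO)² / P(CO₂) = 181.
(P(CO))² / (0.00574) = 181
P(CO)² = 1.04 ⇒ P(CO) = 1.02 bar

P(CO) = 1.02 bar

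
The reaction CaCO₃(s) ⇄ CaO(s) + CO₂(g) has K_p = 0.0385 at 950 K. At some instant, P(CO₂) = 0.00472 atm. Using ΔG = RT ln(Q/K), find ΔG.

ΔG = -16.6 kJ/mol

(CaCO₃, CaO are pure solids — omitted from Q_p.)
Q_p = P(CO₂) = 0.00472
ΔG = RT ln(Q_p/K_p) = (8.314 J mol⁻¹ K⁻¹)(950 K) × ln(0.00472/0.0385)
   = (7.898 kJ/mol)(-2.099) = -16.6 kJ/mol
ΔG < 0, so the forward reaction is spontaneous (proceeds forward).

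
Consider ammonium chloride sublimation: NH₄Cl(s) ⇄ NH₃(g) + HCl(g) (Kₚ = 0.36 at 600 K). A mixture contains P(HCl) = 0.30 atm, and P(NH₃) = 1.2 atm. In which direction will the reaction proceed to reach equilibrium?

neither direction; the system is at equilibrium

(NH₄Cl is a pure solid — omitted from Qₚ.)
Qₚ = P(NH₃)·P(HCl) = (1.2)·(0.30) = 0.36
Qₚ = 0.36 = Kₚ, so the system is already at equilibrium.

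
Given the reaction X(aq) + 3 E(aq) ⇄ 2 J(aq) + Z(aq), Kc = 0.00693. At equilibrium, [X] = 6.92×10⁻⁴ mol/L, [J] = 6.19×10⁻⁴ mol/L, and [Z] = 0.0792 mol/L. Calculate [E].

At equilibrium, Kc = [J]²·[Z] / ([X]·[E]³) = 0.00693.
(6.19×10⁻⁴)²·(0.0792) / ((6.92×10⁻⁴)·([E])³) = 0.00693
[E]³ = 0.00633 ⇒ [E] = 0.185 mol/L

[E] = 0.185 mol/L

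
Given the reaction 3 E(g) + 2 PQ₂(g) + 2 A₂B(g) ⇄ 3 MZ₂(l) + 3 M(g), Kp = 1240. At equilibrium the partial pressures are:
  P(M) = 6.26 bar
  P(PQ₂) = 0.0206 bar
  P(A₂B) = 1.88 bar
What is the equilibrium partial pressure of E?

(MZ₂ is a pure liquid — omitted from Kp.)
At equilibrium, Kp = P(M)³ / (P(E)³·P(PQ₂)²·P(A₂B)²) = 1240.
(6.26)³ / ((P(E))³·(0.0206)²·(1.88)²) = 1240
P(E)³ = 132 ⇒ P(E) = 5.09 bar

P(E) = 5.09 bar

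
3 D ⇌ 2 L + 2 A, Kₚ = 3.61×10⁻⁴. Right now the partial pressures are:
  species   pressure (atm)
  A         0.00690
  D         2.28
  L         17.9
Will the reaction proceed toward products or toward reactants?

Qₚ = P(L)²·P(A)² / P(D)³ = (17.9)²·(0.00690)² / (2.28)³ = 0.00129
Qₚ = 0.00129 > Kₚ = 3.61×10⁻⁴, so the reverse reaction proceeds.

to the left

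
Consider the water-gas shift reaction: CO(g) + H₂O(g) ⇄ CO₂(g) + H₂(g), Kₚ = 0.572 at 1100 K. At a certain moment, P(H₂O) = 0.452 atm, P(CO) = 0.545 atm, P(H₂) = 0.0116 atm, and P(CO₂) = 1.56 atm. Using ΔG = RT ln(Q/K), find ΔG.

Qₚ = P(CO₂)·P(H₂) / (P(CO)·P(H₂O)) = (1.56)·(0.0116) / ((0.545)·(0.452)) = 0.0735
ΔG = RT ln(Qₚ/Kₚ) = (8.314 J mol⁻¹ K⁻¹)(1100 K) × ln(0.0735/0.572)
   = (9.145 kJ/mol)(-2.052) = -18.8 kJ/mol
ΔG < 0, so the forward reaction is spontaneous (proceeds forward).

ΔG = -18.8 kJ/mol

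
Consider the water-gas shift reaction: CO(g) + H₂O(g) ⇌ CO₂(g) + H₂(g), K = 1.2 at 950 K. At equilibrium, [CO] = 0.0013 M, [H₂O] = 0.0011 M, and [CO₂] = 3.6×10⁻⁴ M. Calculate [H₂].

[H₂] = 0.0048 M

At equilibrium, K = [CO₂]·[H₂] / ([CO]·[H₂O]) = 1.2.
(3.6×10⁻⁴)·([H₂]) / ((0.0013)·(0.0011)) = 1.2
[H₂] = 0.00477 = 0.0048 M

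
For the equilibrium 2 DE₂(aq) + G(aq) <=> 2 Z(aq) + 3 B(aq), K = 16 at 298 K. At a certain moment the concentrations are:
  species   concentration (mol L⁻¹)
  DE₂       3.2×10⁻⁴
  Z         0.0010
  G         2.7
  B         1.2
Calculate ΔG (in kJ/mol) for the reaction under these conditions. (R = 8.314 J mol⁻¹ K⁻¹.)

ΔG = -2.33 kJ/mol

Q = [Z]²·[B]³ / ([DE₂]²·[G]) = (0.0010)²·(1.2)³ / ((3.2×10⁻⁴)²·(2.7)) = 6.25
ΔG = RT ln(Q/K) = (8.314 J mol⁻¹ K⁻¹)(298 K) × ln(6.25/16)
   = (2.478 kJ/mol)(-0.9400) = -2.33 kJ/mol
ΔG < 0, so the forward reaction is spontaneous (proceeds forward).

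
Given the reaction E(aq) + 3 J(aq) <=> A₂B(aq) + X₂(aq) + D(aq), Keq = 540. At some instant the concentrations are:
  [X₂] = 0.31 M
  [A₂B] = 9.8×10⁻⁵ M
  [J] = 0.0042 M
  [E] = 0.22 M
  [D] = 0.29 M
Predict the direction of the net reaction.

Q = [A₂B]·[X₂]·[D] / ([E]·[J]³) = (9.8×10⁻⁵)·(0.31)·(0.29) / ((0.22)·(0.0042)³) = 540
Q = 540 = Keq, so the system is already at equilibrium.

no net change (already at equilibrium)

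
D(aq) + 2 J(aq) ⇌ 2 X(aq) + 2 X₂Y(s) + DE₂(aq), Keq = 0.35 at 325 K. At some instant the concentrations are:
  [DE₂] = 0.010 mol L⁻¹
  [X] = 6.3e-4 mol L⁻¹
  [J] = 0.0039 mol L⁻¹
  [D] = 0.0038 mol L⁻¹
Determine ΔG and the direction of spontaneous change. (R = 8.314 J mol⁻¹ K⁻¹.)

ΔG = -4.40 kJ/mol; the forward reaction is spontaneous

(X₂Y is a pure solid — omitted from Q.)
Q = [X]²·[DE₂] / ([D]·[J]²) = (6.3e-4)²·(0.010) / ((0.0038)·(0.0039)²) = 0.0687
ΔG = RT ln(Q/Keq) = (8.314 J mol⁻¹ K⁻¹)(325 K) × ln(0.0687/0.35)
   = (2.702 kJ/mol)(-1.628) = -4.40 kJ/mol
ΔG < 0, so the forward reaction is spontaneous (proceeds forward).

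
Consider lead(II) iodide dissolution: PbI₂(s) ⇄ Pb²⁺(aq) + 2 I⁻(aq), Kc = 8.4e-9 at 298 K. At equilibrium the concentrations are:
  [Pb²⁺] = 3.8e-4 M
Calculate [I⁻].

[I⁻] = 0.0047 M

(PbI₂ is a pure solid — omitted from Kc.)
At equilibrium, Kc = [Pb²⁺]·[I⁻]² = 8.4e-9.
(3.8e-4)·([I⁻])² = 8.4e-9
[I⁻]² = 2.21e-5 ⇒ [I⁻] = 0.0047 M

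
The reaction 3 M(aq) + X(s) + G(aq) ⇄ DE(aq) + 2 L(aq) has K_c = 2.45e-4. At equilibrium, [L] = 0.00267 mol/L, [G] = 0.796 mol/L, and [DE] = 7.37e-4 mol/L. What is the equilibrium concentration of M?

[M] = 0.0300 mol/L

(X is a pure solid — omitted from K_c.)
At equilibrium, K_c = [DE]·[L]² / ([M]³·[G]) = 2.45e-4.
(7.37e-4)·(0.00267)² / (([M])³·(0.796)) = 2.45e-4
[M]³ = 2.69e-5 ⇒ [M] = 0.0300 mol/L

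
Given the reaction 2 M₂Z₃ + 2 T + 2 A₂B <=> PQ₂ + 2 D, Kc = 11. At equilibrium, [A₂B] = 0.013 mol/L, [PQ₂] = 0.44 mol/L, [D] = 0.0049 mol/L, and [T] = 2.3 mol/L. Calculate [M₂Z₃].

At equilibrium, Kc = [PQ₂]·[D]² / ([M₂Z₃]²·[T]²·[A₂B]²) = 11.
(0.44)·(0.0049)² / (([M₂Z₃])²·(2.3)²·(0.013)²) = 11
[M₂Z₃]² = 0.00107 ⇒ [M₂Z₃] = 0.033 mol/L

[M₂Z₃] = 0.033 mol/L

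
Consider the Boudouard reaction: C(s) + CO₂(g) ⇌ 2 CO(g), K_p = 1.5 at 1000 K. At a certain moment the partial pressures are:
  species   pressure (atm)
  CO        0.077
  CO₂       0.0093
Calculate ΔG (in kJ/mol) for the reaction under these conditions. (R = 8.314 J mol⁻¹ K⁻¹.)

(C is a pure solid — omitted from Q_p.)
Q_p = P(CO)² / P(CO₂) = (0.077)² / (0.0093) = 0.638
ΔG = RT ln(Q_p/K_p) = (8.314 J mol⁻¹ K⁻¹)(1000 K) × ln(0.638/1.5)
   = (8.314 kJ/mol)(-0.8549) = -7.11 kJ/mol
ΔG < 0, so the forward reaction is spontaneous (proceeds forward).

ΔG = -7.11 kJ/mol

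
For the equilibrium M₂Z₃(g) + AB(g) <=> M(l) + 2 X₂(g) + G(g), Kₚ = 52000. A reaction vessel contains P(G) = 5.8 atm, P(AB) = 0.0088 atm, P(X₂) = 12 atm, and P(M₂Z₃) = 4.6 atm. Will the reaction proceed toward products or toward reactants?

in the forward direction

(M is a pure liquid — omitted from Qₚ.)
Qₚ = P(X₂)²·P(G) / (P(M₂Z₃)·P(AB)) = (12)²·(5.8) / ((4.6)·(0.0088)) = 21000
Qₚ = 21000 < Kₚ = 52000, so the forward reaction proceeds.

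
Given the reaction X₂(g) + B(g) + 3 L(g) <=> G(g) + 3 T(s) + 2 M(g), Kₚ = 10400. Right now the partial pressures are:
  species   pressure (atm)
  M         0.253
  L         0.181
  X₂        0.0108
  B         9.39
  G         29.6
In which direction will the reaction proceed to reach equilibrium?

to the right

(T is a pure solid — omitted from Qₚ.)
Qₚ = P(G)·P(M)² / (P(X₂)·P(B)·P(L)³) = (29.6)·(0.253)² / ((0.0108)·(9.39)·(0.181)³) = 3150
Qₚ = 3150 < Kₚ = 10400, so the forward reaction proceeds.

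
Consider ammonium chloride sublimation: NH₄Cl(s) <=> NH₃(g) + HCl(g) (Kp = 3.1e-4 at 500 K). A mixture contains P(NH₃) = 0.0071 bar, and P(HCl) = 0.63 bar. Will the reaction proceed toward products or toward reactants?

(NH₄Cl is a pure solid — omitted from Qp.)
Qp = P(NH₃)·P(HCl) = (0.0071)·(0.63) = 0.0045
Qp = 0.0045 > Kp = 3.1e-4, so the reverse reaction proceeds.

reverse (toward reactants)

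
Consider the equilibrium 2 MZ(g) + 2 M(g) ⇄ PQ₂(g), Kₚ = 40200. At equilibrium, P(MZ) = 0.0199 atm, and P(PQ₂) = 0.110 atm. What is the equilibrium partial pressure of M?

At equilibrium, Kₚ = P(PQ₂) / (P(MZ)²·P(M)²) = 40200.
(0.110) / ((0.0199)²·(P(M))²) = 40200
P(M)² = 0.00691 ⇒ P(M) = 0.0831 atm

P(M) = 0.0831 atm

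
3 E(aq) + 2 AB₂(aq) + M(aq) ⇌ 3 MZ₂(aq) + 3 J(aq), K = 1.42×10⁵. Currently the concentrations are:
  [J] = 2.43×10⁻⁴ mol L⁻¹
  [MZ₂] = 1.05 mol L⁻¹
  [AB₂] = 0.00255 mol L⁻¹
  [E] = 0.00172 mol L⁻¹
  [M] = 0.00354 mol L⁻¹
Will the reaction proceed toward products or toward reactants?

no net change (already at equilibrium)

Q = [MZ₂]³·[J]³ / ([E]³·[AB₂]²·[M]) = (1.05)³·(2.43×10⁻⁴)³ / ((0.00172)³·(0.00255)²·(0.00354)) = 1.42×10⁵
Q = 1.42×10⁵ = K, so the system is already at equilibrium.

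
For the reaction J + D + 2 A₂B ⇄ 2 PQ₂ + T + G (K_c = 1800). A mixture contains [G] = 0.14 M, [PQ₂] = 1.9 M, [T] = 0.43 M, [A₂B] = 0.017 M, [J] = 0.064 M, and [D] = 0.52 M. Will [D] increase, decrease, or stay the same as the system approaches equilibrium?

increase

Q_c = [PQ₂]²·[T]·[G] / ([J]·[D]·[A₂B]²) = (1.9)²·(0.43)·(0.14) / ((0.064)·(0.52)·(0.017)²) = 23000
Q_c = 23000 > K_c = 1800: net reverse reaction.
D is a reactant, so it increases.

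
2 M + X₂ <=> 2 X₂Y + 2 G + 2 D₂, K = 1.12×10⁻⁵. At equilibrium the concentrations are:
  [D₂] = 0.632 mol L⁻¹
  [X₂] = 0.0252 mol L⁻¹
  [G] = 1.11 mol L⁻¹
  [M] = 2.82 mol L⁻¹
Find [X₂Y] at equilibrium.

At equilibrium, K = [X₂Y]²·[G]²·[D₂]² / ([M]²·[X₂]) = 1.12×10⁻⁵.
([X₂Y])²·(1.11)²·(0.632)² / ((2.82)²·(0.0252)) = 1.12×10⁻⁵
[X₂Y]² = 4.56×10⁻⁶ ⇒ [X₂Y] = 0.00214 mol L⁻¹

[X₂Y] = 0.00214 mol L⁻¹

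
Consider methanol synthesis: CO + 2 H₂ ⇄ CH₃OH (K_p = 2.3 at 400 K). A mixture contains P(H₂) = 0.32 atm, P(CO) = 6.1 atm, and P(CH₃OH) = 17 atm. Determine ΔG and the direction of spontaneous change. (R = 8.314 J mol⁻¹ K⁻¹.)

Q_p = P(CH₃OH) / (P(CO)·P(H₂)²) = (17) / ((6.1)·(0.32)²) = 27.2
ΔG = RT ln(Q_p/K_p) = (8.314 J mol⁻¹ K⁻¹)(400 K) × ln(27.2/2.3)
   = (3.326 kJ/mol)(2.470) = 8.22 kJ/mol
ΔG > 0, so the forward reaction is non-spontaneous (proceeds in reverse).

ΔG = 8.22 kJ/mol; the forward reaction is non-spontaneous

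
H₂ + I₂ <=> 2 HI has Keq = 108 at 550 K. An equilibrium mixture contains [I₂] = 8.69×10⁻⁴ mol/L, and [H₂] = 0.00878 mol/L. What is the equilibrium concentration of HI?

[HI] = 0.0287 mol/L

At equilibrium, Keq = [HI]² / ([H₂]·[I₂]) = 108.
([HI])² / ((0.00878)·(8.69×10⁻⁴)) = 108
[HI]² = 8.24×10⁻⁴ ⇒ [HI] = 0.0287 mol/L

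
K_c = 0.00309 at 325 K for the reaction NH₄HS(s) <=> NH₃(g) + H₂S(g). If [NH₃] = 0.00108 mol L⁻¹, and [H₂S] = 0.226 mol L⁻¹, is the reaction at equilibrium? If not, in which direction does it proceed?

toward products

(NH₄HS is a pure solid — omitted from Q_c.)
Q_c = [NH₃]·[H₂S] = (0.00108)·(0.226) = 2.44×10⁻⁴
Q_c = 2.44×10⁻⁴ < K_c = 0.00309, so the forward reaction proceeds.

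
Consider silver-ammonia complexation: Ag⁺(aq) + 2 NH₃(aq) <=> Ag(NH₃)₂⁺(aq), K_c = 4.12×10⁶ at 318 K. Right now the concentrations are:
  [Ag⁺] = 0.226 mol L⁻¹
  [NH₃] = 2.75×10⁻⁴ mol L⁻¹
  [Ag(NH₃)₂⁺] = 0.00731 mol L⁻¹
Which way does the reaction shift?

forward (toward products)

Q_c = [Ag(NH₃)₂⁺] / ([Ag⁺]·[NH₃]²) = (0.00731) / ((0.226)·(2.75×10⁻⁴)²) = 4.28×10⁵
Q_c = 4.28×10⁵ < K_c = 4.12×10⁶, so the forward reaction proceeds.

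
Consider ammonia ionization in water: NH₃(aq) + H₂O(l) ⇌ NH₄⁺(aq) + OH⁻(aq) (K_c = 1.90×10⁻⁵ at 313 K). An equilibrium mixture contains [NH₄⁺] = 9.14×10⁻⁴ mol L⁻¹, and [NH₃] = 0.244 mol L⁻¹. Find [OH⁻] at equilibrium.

[OH⁻] = 0.00507 mol L⁻¹

(H₂O is a pure liquid — omitted from K_c.)
At equilibrium, K_c = [NH₄⁺]·[OH⁻] / [NH₃] = 1.90×10⁻⁵.
(9.14×10⁻⁴)·([OH⁻]) / (0.244) = 1.90×10⁻⁵
[OH⁻] = 0.00507 mol L⁻¹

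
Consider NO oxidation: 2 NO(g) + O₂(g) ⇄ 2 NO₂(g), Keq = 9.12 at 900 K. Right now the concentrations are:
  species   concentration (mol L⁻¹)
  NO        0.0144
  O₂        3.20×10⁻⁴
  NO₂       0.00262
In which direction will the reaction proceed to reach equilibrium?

toward reactants

Q = [NO₂]² / ([NO]²·[O₂]) = (0.00262)² / ((0.0144)²·(3.20×10⁻⁴)) = 103
Q = 103 > Keq = 9.12, so the reverse reaction proceeds.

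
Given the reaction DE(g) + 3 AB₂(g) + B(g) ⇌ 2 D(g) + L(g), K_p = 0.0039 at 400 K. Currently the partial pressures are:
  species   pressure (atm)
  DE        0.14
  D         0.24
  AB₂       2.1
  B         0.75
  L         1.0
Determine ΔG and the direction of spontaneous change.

Q_p = P(D)²·P(L) / (P(DE)·P(AB₂)³·P(B)) = (0.24)²·(1.0) / ((0.14)·(2.1)³·(0.75)) = 0.0592
ΔG = RT ln(Q_p/K_p) = (8.314 J mol⁻¹ K⁻¹)(400 K) × ln(0.0592/0.0039)
   = (3.326 kJ/mol)(2.720) = 9.05 kJ/mol
ΔG > 0, so the forward reaction is non-spontaneous (proceeds in reverse).

ΔG = 9.05 kJ/mol; the forward reaction is non-spontaneous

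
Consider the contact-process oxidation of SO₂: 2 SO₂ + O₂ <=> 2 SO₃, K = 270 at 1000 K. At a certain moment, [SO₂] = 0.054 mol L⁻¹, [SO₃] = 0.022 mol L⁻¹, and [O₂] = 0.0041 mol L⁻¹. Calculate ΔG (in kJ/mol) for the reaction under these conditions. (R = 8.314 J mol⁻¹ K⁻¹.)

Q = [SO₃]² / ([SO₂]²·[O₂]) = (0.022)² / ((0.054)²·(0.0041)) = 40.5
ΔG = RT ln(Q/K) = (8.314 J mol⁻¹ K⁻¹)(1000 K) × ln(40.5/270)
   = (8.314 kJ/mol)(-1.897) = -15.8 kJ/mol
ΔG < 0, so the forward reaction is spontaneous (proceeds forward).

ΔG = -15.8 kJ/mol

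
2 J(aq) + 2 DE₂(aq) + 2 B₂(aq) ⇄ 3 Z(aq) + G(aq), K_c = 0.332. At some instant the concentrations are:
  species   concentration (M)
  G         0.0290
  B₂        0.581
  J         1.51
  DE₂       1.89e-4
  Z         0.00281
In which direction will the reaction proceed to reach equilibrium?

to the right

Q_c = [Z]³·[G] / ([J]²·[DE₂]²·[B₂]²) = (0.00281)³·(0.0290) / ((1.51)²·(1.89e-4)²·(0.581)²) = 0.0234
Q_c = 0.0234 < K_c = 0.332, so the forward reaction proceeds.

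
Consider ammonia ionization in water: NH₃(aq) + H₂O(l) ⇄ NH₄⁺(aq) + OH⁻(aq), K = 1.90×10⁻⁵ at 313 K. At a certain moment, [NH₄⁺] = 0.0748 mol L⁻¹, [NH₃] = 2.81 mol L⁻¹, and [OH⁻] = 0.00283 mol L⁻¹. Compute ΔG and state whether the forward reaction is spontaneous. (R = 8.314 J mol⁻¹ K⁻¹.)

ΔG = 3.58 kJ/mol; the forward reaction is non-spontaneous

(H₂O is a pure liquid — omitted from Q.)
Q = [NH₄⁺]·[OH⁻] / [NH₃] = (0.0748)·(0.00283) / (2.81) = 7.53×10⁻⁵
ΔG = RT ln(Q/K) = (8.314 J mol⁻¹ K⁻¹)(313 K) × ln(7.53×10⁻⁵/1.90×10⁻⁵)
   = (2.602 kJ/mol)(1.377) = 3.58 kJ/mol
ΔG > 0, so the forward reaction is non-spontaneous (proceeds in reverse).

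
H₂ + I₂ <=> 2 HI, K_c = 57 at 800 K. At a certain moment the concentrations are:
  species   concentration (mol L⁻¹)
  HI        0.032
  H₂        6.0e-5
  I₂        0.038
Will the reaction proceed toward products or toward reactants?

reverse (toward reactants)

Q_c = [HI]² / ([H₂]·[I₂]) = (0.032)² / ((6.0e-5)·(0.038)) = 450
Q_c = 450 > K_c = 57, so the reverse reaction proceeds.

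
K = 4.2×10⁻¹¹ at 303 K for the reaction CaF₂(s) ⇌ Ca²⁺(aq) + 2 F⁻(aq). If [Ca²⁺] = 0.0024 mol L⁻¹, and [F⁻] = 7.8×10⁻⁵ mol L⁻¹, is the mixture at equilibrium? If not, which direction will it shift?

(CaF₂ is a pure solid — omitted from Q.)
Q = [Ca²⁺]·[F⁻]² = (0.0024)·(7.8×10⁻⁵)² = 1.5×10⁻¹¹
Q = 1.5×10⁻¹¹ < K = 4.2×10⁻¹¹: net forward reaction.

no; Q < K, reaction proceeds forward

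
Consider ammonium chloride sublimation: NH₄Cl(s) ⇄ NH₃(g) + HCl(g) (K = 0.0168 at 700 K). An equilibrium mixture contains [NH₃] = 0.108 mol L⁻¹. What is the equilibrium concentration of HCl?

[HCl] = 0.156 mol L⁻¹

(NH₄Cl is a pure solid — omitted from K.)
At equilibrium, K = [NH₃]·[HCl] = 0.0168.
(0.108)·([HCl]) = 0.0168
[HCl] = 0.156 mol L⁻¹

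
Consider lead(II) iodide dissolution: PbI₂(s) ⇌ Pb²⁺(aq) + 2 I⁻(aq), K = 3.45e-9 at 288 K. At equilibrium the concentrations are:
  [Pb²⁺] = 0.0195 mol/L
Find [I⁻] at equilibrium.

(PbI₂ is a pure solid — omitted from K.)
At equilibrium, K = [Pb²⁺]·[I⁻]² = 3.45e-9.
(0.0195)·([I⁻])² = 3.45e-9
[I⁻]² = 1.77e-7 ⇒ [I⁻] = 4.21e-4 mol/L

[I⁻] = 4.21e-4 mol/L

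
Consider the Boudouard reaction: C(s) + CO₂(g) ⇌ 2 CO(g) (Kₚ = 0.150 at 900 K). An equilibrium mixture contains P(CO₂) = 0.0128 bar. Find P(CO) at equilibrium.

P(CO) = 0.0438 bar

(C is a pure solid — omitted from Kₚ.)
At equilibrium, Kₚ = P(CO)² / P(CO₂) = 0.150.
(P(CO))² / (0.0128) = 0.150
P(CO)² = 0.00192 ⇒ P(CO) = 0.0438 bar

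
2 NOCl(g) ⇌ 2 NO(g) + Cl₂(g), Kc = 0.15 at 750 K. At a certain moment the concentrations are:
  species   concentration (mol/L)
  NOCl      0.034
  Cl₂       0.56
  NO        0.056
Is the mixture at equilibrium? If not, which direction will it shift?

no; Q > K, reaction proceeds in reverse

Qc = [NO]²·[Cl₂] / [NOCl]² = (0.056)²·(0.56) / (0.034)² = 1.5
Qc = 1.5 > Kc = 0.15: net reverse reaction.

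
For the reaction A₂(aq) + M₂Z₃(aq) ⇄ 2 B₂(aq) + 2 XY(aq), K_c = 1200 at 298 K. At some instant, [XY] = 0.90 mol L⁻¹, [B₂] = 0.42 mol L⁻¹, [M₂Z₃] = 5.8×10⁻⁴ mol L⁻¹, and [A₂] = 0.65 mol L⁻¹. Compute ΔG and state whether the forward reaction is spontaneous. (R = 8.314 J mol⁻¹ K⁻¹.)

ΔG = -2.86 kJ/mol; the forward reaction is spontaneous

Q_c = [B₂]²·[XY]² / ([A₂]·[M₂Z₃]) = (0.42)²·(0.90)² / ((0.65)·(5.8×10⁻⁴)) = 379
ΔG = RT ln(Q_c/K_c) = (8.314 J mol⁻¹ K⁻¹)(298 K) × ln(379/1200)
   = (2.478 kJ/mol)(-1.153) = -2.86 kJ/mol
ΔG < 0, so the forward reaction is spontaneous (proceeds forward).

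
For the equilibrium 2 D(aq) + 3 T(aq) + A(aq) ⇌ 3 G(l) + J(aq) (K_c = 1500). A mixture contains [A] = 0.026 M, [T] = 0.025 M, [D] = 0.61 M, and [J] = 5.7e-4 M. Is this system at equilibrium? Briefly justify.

(G is a pure liquid — omitted from Q_c.)
Q_c = [J] / ([D]²·[T]³·[A]) = (5.7e-4) / ((0.61)²·(0.025)³·(0.026)) = 3800
Q_c = 3800 > K_c = 1500: net reverse reaction.

no; Q > K, reaction proceeds in reverse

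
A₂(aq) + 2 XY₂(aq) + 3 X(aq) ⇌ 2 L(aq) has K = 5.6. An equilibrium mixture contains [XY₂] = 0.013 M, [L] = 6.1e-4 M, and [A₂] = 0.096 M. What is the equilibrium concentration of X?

At equilibrium, K = [L]² / ([A₂]·[XY₂]²·[X]³) = 5.6.
(6.1e-4)² / ((0.096)·(0.013)²·([X])³) = 5.6
[X]³ = 0.00410 ⇒ [X] = 0.16 M

[X] = 0.16 M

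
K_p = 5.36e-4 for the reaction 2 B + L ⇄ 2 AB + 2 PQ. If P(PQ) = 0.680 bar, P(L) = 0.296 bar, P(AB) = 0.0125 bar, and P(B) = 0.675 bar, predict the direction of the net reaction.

at equilibrium

Q_p = P(AB)²·P(PQ)² / (P(B)²·P(L)) = (0.0125)²·(0.680)² / ((0.675)²·(0.296)) = 5.36e-4
Q_p = 5.36e-4 = K_p, so the system is already at equilibrium.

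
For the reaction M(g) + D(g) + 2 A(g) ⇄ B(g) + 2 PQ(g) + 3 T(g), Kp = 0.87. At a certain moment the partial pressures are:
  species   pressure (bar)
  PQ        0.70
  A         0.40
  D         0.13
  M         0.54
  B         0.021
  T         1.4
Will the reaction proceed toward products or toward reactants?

toward reactants

Qp = P(B)·P(PQ)²·P(T)³ / (P(M)·P(D)·P(A)²) = (0.021)·(0.70)²·(1.4)³ / ((0.54)·(0.13)·(0.40)²) = 2.5
Qp = 2.5 > Kp = 0.87, so the reverse reaction proceeds.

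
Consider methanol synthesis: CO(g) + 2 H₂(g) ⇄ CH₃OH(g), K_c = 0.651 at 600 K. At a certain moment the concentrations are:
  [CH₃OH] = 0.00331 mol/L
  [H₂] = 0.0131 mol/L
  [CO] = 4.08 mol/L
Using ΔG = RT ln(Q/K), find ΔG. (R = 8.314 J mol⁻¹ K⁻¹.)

ΔG = 9.89 kJ/mol

Q_c = [CH₃OH] / ([CO]·[H₂]²) = (0.00331) / ((4.08)·(0.0131)²) = 4.73
ΔG = RT ln(Q_c/K_c) = (8.314 J mol⁻¹ K⁻¹)(600 K) × ln(4.73/0.651)
   = (4.988 kJ/mol)(1.983) = 9.89 kJ/mol
ΔG > 0, so the forward reaction is non-spontaneous (proceeds in reverse).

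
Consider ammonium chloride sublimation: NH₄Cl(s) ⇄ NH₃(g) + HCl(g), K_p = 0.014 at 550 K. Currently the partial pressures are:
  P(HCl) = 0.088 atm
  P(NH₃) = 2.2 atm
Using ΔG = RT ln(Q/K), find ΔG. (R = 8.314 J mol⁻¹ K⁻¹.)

ΔG = 12.0 kJ/mol

(NH₄Cl is a pure solid — omitted from Q_p.)
Q_p = P(NH₃)·P(HCl) = (2.2)·(0.088) = 0.194
ΔG = RT ln(Q_p/K_p) = (8.314 J mol⁻¹ K⁻¹)(550 K) × ln(0.194/0.014)
   = (4.573 kJ/mol)(2.629) = 12.0 kJ/mol
ΔG > 0, so the forward reaction is non-spontaneous (proceeds in reverse).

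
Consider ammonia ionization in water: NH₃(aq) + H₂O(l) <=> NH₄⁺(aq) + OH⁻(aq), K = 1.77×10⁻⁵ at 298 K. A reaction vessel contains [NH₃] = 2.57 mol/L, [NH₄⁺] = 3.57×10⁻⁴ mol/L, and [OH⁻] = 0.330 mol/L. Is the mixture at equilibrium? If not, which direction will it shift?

no; Q > K, reaction proceeds in reverse

(H₂O is a pure liquid — omitted from Q.)
Q = [NH₄⁺]·[OH⁻] / [NH₃] = (3.57×10⁻⁴)·(0.330) / (2.57) = 4.58×10⁻⁵
Q = 4.58×10⁻⁵ > K = 1.77×10⁻⁵: net reverse reaction.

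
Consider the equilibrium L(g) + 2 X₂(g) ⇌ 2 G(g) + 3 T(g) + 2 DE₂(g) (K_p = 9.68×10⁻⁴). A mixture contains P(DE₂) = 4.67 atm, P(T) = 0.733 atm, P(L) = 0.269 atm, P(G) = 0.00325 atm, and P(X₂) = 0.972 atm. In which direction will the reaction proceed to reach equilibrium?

Q_p = P(G)²·P(T)³·P(DE₂)² / (P(L)·P(X₂)²) = (0.00325)²·(0.733)³·(4.67)² / ((0.269)·(0.972)²) = 3.57×10⁻⁴
Q_p = 3.57×10⁻⁴ < K_p = 9.68×10⁻⁴, so the forward reaction proceeds.

to the right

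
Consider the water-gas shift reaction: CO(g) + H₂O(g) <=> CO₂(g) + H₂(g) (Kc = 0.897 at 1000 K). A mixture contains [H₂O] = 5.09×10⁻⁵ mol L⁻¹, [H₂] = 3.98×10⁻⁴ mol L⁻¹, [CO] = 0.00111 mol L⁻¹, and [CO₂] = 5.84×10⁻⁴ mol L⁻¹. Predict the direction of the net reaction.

to the left

Qc = [CO₂]·[H₂] / ([CO]·[H₂O]) = (5.84×10⁻⁴)·(3.98×10⁻⁴) / ((0.00111)·(5.09×10⁻⁵)) = 4.11
Qc = 4.11 > Kc = 0.897, so the reverse reaction proceeds.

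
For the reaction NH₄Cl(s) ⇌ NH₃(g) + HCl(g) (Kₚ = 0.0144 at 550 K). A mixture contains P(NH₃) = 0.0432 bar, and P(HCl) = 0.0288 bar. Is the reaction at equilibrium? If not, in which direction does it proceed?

in the forward direction

(NH₄Cl is a pure solid — omitted from Qₚ.)
Qₚ = P(NH₃)·P(HCl) = (0.0432)·(0.0288) = 0.00124
Qₚ = 0.00124 < Kₚ = 0.0144, so the forward reaction proceeds.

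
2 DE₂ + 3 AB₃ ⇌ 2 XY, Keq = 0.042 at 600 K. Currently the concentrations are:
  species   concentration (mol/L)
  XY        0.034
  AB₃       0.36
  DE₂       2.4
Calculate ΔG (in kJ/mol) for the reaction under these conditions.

Q = [XY]² / ([DE₂]²·[AB₃]³) = (0.034)² / ((2.4)²·(0.36)³) = 0.00430
ΔG = RT ln(Q/Keq) = (8.314 J mol⁻¹ K⁻¹)(600 K) × ln(0.00430/0.042)
   = (4.988 kJ/mol)(-2.279) = -11.4 kJ/mol
ΔG < 0, so the forward reaction is spontaneous (proceeds forward).

ΔG = -11.4 kJ/mol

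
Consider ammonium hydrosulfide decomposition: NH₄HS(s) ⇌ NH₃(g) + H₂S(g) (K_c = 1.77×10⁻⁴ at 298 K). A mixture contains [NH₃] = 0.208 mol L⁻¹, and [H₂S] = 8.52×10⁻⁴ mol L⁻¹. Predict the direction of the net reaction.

(NH₄HS is a pure solid — omitted from Q_c.)
Q_c = [NH₃]·[H₂S] = (0.208)·(8.52×10⁻⁴) = 1.77×10⁻⁴
Q_c = 1.77×10⁻⁴ = K_c, so the system is already at equilibrium.

at equilibrium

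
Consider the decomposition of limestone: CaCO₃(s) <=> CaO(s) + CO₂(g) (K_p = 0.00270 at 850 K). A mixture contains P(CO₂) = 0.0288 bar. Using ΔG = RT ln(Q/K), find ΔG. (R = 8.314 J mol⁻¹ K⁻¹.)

ΔG = 16.7 kJ/mol

(CaCO₃, CaO are pure solids — omitted from Q_p.)
Q_p = P(CO₂) = 0.0288
ΔG = RT ln(Q_p/K_p) = (8.314 J mol⁻¹ K⁻¹)(850 K) × ln(0.0288/0.00270)
   = (7.067 kJ/mol)(2.367) = 16.7 kJ/mol
ΔG > 0, so the forward reaction is non-spontaneous (proceeds in reverse).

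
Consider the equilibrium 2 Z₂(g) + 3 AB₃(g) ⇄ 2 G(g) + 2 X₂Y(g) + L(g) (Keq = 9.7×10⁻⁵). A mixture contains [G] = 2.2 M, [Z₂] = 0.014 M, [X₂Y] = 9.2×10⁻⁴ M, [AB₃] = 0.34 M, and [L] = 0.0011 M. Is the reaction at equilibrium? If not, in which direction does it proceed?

Q = [G]²·[X₂Y]²·[L] / ([Z₂]²·[AB₃]³) = (2.2)²·(9.2×10⁻⁴)²·(0.0011) / ((0.014)²·(0.34)³) = 5.8×10⁻⁴
Q = 5.8×10⁻⁴ > Keq = 9.7×10⁻⁵, so the reverse reaction proceeds.

toward reactants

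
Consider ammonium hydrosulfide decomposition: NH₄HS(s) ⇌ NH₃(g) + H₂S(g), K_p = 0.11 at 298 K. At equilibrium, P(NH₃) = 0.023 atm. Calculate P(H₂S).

(NH₄HS is a pure solid — omitted from K_p.)
At equilibrium, K_p = P(NH₃)·P(H₂S) = 0.11.
(0.023)·(P(H₂S)) = 0.11
P(H₂S) = 4.78 = 4.8 atm

P(H₂S) = 4.8 atm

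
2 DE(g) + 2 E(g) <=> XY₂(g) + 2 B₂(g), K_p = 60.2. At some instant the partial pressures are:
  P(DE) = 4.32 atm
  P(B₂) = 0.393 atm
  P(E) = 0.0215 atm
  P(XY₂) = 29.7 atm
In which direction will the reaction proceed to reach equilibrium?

reverse (toward reactants)

Q_p = P(XY₂)·P(B₂)² / (P(DE)²·P(E)²) = (29.7)·(0.393)² / ((4.32)²·(0.0215)²) = 532
Q_p = 532 > K_p = 60.2, so the reverse reaction proceeds.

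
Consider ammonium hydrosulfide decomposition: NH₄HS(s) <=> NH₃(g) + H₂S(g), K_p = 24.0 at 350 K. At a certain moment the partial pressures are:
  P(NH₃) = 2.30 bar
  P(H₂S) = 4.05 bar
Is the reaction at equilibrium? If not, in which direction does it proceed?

in the forward direction

(NH₄HS is a pure solid — omitted from Q_p.)
Q_p = P(NH₃)·P(H₂S) = (2.30)·(4.05) = 9.31
Q_p = 9.31 < K_p = 24.0, so the forward reaction proceeds.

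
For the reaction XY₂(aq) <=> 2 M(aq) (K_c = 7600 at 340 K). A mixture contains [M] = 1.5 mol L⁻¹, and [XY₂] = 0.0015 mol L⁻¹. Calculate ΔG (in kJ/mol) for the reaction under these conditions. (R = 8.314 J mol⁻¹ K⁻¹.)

ΔG = -4.59 kJ/mol

Q_c = [M]² / [XY₂] = (1.5)² / (0.0015) = 1500
ΔG = RT ln(Q_c/K_c) = (8.314 J mol⁻¹ K⁻¹)(340 K) × ln(1500/7600)
   = (2.827 kJ/mol)(-1.623) = -4.59 kJ/mol
ΔG < 0, so the forward reaction is spontaneous (proceeds forward).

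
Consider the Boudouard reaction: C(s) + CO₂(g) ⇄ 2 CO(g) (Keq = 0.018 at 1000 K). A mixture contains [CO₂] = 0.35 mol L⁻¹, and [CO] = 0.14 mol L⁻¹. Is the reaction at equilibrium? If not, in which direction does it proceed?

in the reverse direction

(C is a pure solid — omitted from Q.)
Q = [CO]² / [CO₂] = (0.14)² / (0.35) = 0.056
Q = 0.056 > Keq = 0.018, so the reverse reaction proceeds.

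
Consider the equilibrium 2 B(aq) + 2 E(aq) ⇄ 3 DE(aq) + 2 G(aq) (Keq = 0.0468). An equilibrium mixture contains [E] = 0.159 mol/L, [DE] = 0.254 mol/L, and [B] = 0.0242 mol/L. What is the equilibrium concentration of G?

[G] = 0.00650 mol/L

At equilibrium, Keq = [DE]³·[G]² / ([B]²·[E]²) = 0.0468.
(0.254)³·([G])² / ((0.0242)²·(0.159)²) = 0.0468
[G]² = 4.23×10⁻⁵ ⇒ [G] = 0.00650 mol/L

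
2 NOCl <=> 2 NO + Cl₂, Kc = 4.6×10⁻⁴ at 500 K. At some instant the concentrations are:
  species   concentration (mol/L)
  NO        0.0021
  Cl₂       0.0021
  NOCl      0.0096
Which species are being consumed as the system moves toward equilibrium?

Qc = [NO]²·[Cl₂] / [NOCl]² = (0.0021)²·(0.0021) / (0.0096)² = 1.0×10⁻⁴
Qc = 1.0×10⁻⁴ < Kc = 4.6×10⁻⁴: net forward reaction.

NOCl (reactants)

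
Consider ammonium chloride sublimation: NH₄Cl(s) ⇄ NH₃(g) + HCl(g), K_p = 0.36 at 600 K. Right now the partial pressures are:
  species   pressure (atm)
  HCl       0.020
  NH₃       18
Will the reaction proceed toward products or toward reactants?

(NH₄Cl is a pure solid — omitted from Q_p.)
Q_p = P(NH₃)·P(HCl) = (18)·(0.020) = 0.36
Q_p = 0.36 = K_p, so the system is already at equilibrium.

at equilibrium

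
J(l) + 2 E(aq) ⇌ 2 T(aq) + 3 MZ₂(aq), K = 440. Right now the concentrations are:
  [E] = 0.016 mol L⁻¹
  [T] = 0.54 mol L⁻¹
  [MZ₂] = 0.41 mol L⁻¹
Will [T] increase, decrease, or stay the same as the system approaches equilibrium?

(J is a pure liquid — omitted from Q.)
Q = [T]²·[MZ₂]³ / [E]² = (0.54)²·(0.41)³ / (0.016)² = 79
Q = 79 < K = 440: net forward reaction.
T is a product, so it increases.

increase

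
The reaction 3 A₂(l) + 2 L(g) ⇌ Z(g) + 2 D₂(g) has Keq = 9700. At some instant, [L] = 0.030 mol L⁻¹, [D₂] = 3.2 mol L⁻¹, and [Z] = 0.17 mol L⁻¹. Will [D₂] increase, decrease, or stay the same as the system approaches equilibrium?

(A₂ is a pure liquid — omitted from Q.)
Q = [Z]·[D₂]² / [L]² = (0.17)·(3.2)² / (0.030)² = 1900
Q = 1900 < Keq = 9700: net forward reaction.
D₂ is a product, so it increases.

increase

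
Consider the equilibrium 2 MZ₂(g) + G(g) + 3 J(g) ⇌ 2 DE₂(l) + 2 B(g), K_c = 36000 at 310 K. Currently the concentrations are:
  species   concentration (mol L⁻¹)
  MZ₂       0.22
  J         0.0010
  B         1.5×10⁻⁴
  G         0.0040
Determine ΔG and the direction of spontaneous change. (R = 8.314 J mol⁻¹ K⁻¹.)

ΔG = 3.02 kJ/mol; the forward reaction is non-spontaneous

(DE₂ is a pure liquid — omitted from Q_c.)
Q_c = [B]² / ([MZ₂]²·[G]·[J]³) = (1.5×10⁻⁴)² / ((0.22)²·(0.0040)·(0.0010)³) = 1.16×10⁵
ΔG = RT ln(Q_c/K_c) = (8.314 J mol⁻¹ K⁻¹)(310 K) × ln(1.16×10⁵/36000)
   = (2.577 kJ/mol)(1.170) = 3.02 kJ/mol
ΔG > 0, so the forward reaction is non-spontaneous (proceeds in reverse).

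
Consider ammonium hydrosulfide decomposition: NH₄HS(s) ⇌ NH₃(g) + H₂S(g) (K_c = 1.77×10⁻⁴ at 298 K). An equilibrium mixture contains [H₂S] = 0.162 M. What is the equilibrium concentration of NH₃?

[NH₃] = 0.00109 M

(NH₄HS is a pure solid — omitted from K_c.)
At equilibrium, K_c = [NH₃]·[H₂S] = 1.77×10⁻⁴.
([NH₃])·(0.162) = 1.77×10⁻⁴
[NH₃] = 0.00109 M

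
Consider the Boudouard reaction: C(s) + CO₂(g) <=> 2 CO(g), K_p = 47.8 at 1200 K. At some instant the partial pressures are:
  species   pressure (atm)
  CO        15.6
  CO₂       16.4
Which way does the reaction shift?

to the right

(C is a pure solid — omitted from Q_p.)
Q_p = P(CO)² / P(CO₂) = (15.6)² / (16.4) = 14.8
Q_p = 14.8 < K_p = 47.8, so the forward reaction proceeds.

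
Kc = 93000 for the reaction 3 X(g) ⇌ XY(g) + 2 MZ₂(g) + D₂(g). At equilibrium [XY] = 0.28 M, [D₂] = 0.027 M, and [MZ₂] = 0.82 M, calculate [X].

[X] = 0.0038 M

At equilibrium, Kc = [XY]·[MZ₂]²·[D₂] / [X]³ = 93000.
(0.28)·(0.82)²·(0.027) / ([X])³ = 93000
[X]³ = 5.47×10⁻⁸ ⇒ [X] = 0.0038 M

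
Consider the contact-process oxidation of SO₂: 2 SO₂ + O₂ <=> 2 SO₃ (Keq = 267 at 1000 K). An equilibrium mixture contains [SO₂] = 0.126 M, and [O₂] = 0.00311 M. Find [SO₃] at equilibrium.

[SO₃] = 0.115 M

At equilibrium, Keq = [SO₃]² / ([SO₂]²·[O₂]) = 267.
([SO₃])² / ((0.126)²·(0.00311)) = 267
[SO₃]² = 0.0132 ⇒ [SO₃] = 0.115 M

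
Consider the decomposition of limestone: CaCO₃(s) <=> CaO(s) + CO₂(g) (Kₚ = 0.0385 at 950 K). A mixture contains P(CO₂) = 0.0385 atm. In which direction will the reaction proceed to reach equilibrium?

(CaCO₃, CaO are pure solids — omitted from Qₚ.)
Qₚ = P(CO₂) = 0.0385
Qₚ = 0.0385 = Kₚ, so the system is already at equilibrium.

neither direction; the system is at equilibrium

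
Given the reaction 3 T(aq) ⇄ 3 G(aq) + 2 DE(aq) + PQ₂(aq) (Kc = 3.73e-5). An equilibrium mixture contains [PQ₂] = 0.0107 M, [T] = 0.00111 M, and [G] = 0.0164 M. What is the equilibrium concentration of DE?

[DE] = 0.00104 M

At equilibrium, Kc = [G]³·[DE]²·[PQ₂] / [T]³ = 3.73e-5.
(0.0164)³·([DE])²·(0.0107) / (0.00111)³ = 3.73e-5
[DE]² = 1.08e-6 ⇒ [DE] = 0.00104 M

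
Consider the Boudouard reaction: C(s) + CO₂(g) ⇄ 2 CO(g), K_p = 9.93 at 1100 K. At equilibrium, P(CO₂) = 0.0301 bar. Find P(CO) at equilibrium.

P(CO) = 0.547 bar

(C is a pure solid — omitted from K_p.)
At equilibrium, K_p = P(CO)² / P(CO₂) = 9.93.
(P(CO))² / (0.0301) = 9.93
P(CO)² = 0.299 ⇒ P(CO) = 0.547 bar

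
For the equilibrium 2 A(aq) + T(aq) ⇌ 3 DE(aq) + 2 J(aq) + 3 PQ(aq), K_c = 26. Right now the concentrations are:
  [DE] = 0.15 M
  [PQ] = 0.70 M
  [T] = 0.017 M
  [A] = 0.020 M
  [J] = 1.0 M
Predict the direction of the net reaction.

to the left

Q_c = [DE]³·[J]²·[PQ]³ / ([A]²·[T]) = (0.15)³·(1.0)²·(0.70)³ / ((0.020)²·(0.017)) = 170
Q_c = 170 > K_c = 26, so the reverse reaction proceeds.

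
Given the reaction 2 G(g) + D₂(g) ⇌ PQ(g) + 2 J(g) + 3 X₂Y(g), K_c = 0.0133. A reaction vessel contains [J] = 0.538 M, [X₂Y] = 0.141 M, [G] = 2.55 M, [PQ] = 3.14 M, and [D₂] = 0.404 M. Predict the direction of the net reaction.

forward (toward products)

Q_c = [PQ]·[J]²·[X₂Y]³ / ([G]²·[D₂]) = (3.14)·(0.538)²·(0.141)³ / ((2.55)²·(0.404)) = 9.70×10⁻⁴
Q_c = 9.70×10⁻⁴ < K_c = 0.0133, so the forward reaction proceeds.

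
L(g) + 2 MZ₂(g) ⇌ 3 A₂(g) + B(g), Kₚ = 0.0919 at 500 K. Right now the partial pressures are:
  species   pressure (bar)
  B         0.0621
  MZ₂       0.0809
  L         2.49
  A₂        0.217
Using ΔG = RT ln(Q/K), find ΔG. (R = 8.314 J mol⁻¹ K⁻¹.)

Qₚ = P(A₂)³·P(B) / (P(L)·P(MZ₂)²) = (0.217)³·(0.0621) / ((2.49)·(0.0809)²) = 0.0389
ΔG = RT ln(Qₚ/Kₚ) = (8.314 J mol⁻¹ K⁻¹)(500 K) × ln(0.0389/0.0919)
   = (4.157 kJ/mol)(-0.8597) = -3.57 kJ/mol
ΔG < 0, so the forward reaction is spontaneous (proceeds forward).

ΔG = -3.57 kJ/mol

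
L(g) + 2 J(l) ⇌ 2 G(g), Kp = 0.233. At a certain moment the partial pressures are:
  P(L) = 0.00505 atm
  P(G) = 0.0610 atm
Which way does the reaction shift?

reverse (toward reactants)

(J is a pure liquid — omitted from Qp.)
Qp = P(G)² / P(L) = (0.0610)² / (0.00505) = 0.737
Qp = 0.737 > Kp = 0.233, so the reverse reaction proceeds.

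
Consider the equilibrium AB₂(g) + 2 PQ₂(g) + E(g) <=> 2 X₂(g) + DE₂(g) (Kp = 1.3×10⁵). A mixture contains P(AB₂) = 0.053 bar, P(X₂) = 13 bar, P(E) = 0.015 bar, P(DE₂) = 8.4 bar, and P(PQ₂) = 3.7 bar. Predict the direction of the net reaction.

no net change (already at equilibrium)

Qp = P(X₂)²·P(DE₂) / (P(AB₂)·P(PQ₂)²·P(E)) = (13)²·(8.4) / ((0.053)·(3.7)²·(0.015)) = 1.3×10⁵
Qp = 1.3×10⁵ = Kp, so the system is already at equilibrium.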